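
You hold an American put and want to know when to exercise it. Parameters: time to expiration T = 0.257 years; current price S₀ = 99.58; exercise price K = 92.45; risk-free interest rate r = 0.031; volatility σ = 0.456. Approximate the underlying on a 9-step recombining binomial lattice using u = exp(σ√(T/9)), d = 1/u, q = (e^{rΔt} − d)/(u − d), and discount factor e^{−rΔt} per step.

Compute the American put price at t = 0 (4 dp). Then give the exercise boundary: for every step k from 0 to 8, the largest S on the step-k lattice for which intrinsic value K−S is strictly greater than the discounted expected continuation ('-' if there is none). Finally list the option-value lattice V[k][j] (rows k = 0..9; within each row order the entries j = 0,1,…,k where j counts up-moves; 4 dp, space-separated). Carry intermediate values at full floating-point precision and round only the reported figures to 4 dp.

params: Δt=0.02856 u=1.08010 d=0.92584 q=0.48649 e^(-rΔt)=0.99912
t_9 payoffs: 42.6781 34.3849 24.7099 13.4229 0.2551 0.0000 0.0000 0.0000 0.0000 0.0000
t_8: node(8,0) S=53.7588 payoff=38.6912 vs cont=38.6094 → 38.6912 [stop]  node(8,1) S=62.7163 payoff=29.7337 vs cont=29.6519 → 29.7337 [stop]  node(8,2) S=73.1663 payoff=19.2837 vs cont=19.2019 → 19.2837 [stop]  node(8,3) S=85.3575 payoff=7.0925 vs cont=7.0107 → 7.0925 [stop]  node(8,4) S=99.5800 payoff=0.0000 vs cont=0.1309 → 0.1309 [wait]  node(8,5) S=116.1723 payoff=0.0000 vs cont=0.0000 → 0.0000 [wait]  node(8,6) S=135.5293 payoff=0.0000 vs cont=0.0000 → 0.0000 [wait]  node(8,7) S=158.1116 payoff=0.0000 vs cont=0.0000 → 0.0000 [wait]  node(8,8) S=184.4567 payoff=0.0000 vs cont=0.0000 → 0.0000 [wait]  ⇒ S*(8)=85.3575
t_7: node(7,0) S=58.0651 payoff=34.3849 vs cont=34.3031 → 34.3849 [stop]  node(7,1) S=67.7401 payoff=24.7099 vs cont=24.6281 → 24.7099 [stop]  node(7,2) S=79.0271 payoff=13.4229 vs cont=13.3411 → 13.4229 [stop]  node(7,3) S=92.1949 payoff=0.2551 vs cont=3.7025 → 3.7025 [wait]  node(7,4) S=107.5567 payoff=0.0000 vs cont=0.0672 → 0.0672 [wait]  node(7,5) S=125.4781 payoff=0.0000 vs cont=0.0000 → 0.0000 [wait]  node(7,6) S=146.3857 payoff=0.0000 vs cont=0.0000 → 0.0000 [wait]  node(7,7) S=170.7769 payoff=0.0000 vs cont=0.0000 → 0.0000 [wait]  ⇒ S*(7)=79.0271
t_6: node(6,0) S=62.7163 payoff=29.7337 vs cont=29.6519 → 29.7337 [stop]  node(6,1) S=73.1663 payoff=19.2837 vs cont=19.2019 → 19.2837 [stop]  node(6,2) S=85.3575 payoff=7.0925 vs cont=8.6863 → 8.6863 [wait]  node(6,3) S=99.5800 payoff=0.0000 vs cont=1.9322 → 1.9322 [wait]  node(6,4) S=116.1723 payoff=0.0000 vs cont=0.0345 → 0.0345 [wait]  node(6,5) S=135.5293 payoff=0.0000 vs cont=0.0000 → 0.0000 [wait]  node(6,6) S=158.1116 payoff=0.0000 vs cont=0.0000 → 0.0000 [wait]  ⇒ S*(6)=73.1663
t_5: node(5,0) S=67.7401 payoff=24.7099 vs cont=24.6281 → 24.7099 [stop]  node(5,1) S=79.0271 payoff=13.4229 vs cont=14.1157 → 14.1157 [wait]  node(5,2) S=92.1949 payoff=0.2551 vs cont=5.3958 → 5.3958 [wait]  node(5,3) S=107.5567 payoff=0.0000 vs cont=1.0081 → 1.0081 [wait]  node(5,4) S=125.4781 payoff=0.0000 vs cont=0.0177 → 0.0177 [wait]  node(5,5) S=146.3857 payoff=0.0000 vs cont=0.0000 → 0.0000 [wait]  ⇒ S*(5)=67.7401
t_4: node(4,0) S=73.1663 payoff=19.2837 vs cont=19.5387 → 19.5387 [wait]  node(4,1) S=85.3575 payoff=7.0925 vs cont=9.8649 → 9.8649 [wait]  node(4,2) S=99.5800 payoff=0.0000 vs cont=3.2584 → 3.2584 [wait]  node(4,3) S=116.1723 payoff=0.0000 vs cont=0.5258 → 0.5258 [wait]  node(4,4) S=135.5293 payoff=0.0000 vs cont=0.0091 → 0.0091 [wait]  ⇒ S*(4)=-
t_3: node(3,0) S=79.0271 payoff=13.4229 vs cont=14.8194 → 14.8194 [wait]  node(3,1) S=92.1949 payoff=0.2551 vs cont=6.6450 → 6.6450 [wait]  node(3,2) S=107.5567 payoff=0.0000 vs cont=1.9273 → 1.9273 [wait]  node(3,3) S=125.4781 payoff=0.0000 vs cont=0.2742 → 0.2742 [wait]  ⇒ S*(3)=-
t_2: node(2,0) S=85.3575 payoff=7.0925 vs cont=10.8331 → 10.8331 [wait]  node(2,1) S=99.5800 payoff=0.0000 vs cont=4.3461 → 4.3461 [wait]  node(2,2) S=116.1723 payoff=0.0000 vs cont=1.1221 → 1.1221 [wait]  ⇒ S*(2)=-
t_1: node(1,0) S=92.1949 payoff=0.2551 vs cont=7.6704 → 7.6704 [wait]  node(1,1) S=107.5567 payoff=0.0000 vs cont=2.7752 → 2.7752 [wait]  ⇒ S*(1)=-
t_0: node(0,0) S=99.5800 payoff=0.0000 vs cont=5.2843 → 5.2843 [wait]  ⇒ S*(0)=-

price = 5.2843
boundary = - - - - - 67.7401 73.1663 79.0271 85.3575
tree:
5.2843
7.6704 2.7752
10.8331 4.3461 1.1221
14.8194 6.6450 1.9273 0.2742
19.5387 9.8649 3.2584 0.5258 0.0091
24.7099 14.1157 5.3958 1.0081 0.0177 0.0000
29.7337 19.2837 8.6863 1.9322 0.0345 0.0000 0.0000
34.3849 24.7099 13.4229 3.7025 0.0672 0.0000 0.0000 0.0000
38.6912 29.7337 19.2837 7.0925 0.1309 0.0000 0.0000 0.0000 0.0000
42.6781 34.3849 24.7099 13.4229 0.2551 0.0000 0.0000 0.0000 0.0000 0.0000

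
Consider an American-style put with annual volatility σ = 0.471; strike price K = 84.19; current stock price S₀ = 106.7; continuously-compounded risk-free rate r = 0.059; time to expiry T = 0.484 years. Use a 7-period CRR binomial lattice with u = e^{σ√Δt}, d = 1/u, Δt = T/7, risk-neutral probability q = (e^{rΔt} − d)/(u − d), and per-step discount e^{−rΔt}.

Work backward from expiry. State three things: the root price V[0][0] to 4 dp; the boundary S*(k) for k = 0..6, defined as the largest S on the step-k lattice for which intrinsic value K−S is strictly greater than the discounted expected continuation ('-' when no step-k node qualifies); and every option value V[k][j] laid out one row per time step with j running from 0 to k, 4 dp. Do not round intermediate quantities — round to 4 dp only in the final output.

price = 3.8947
boundary = - - - - - 57.4419 65.0153
tree:
3.8947
6.1081 1.5823
9.3402 2.7348 0.3744
13.8428 4.6480 0.7307 0.0000
19.7259 7.7257 1.4261 0.0000 0.0000
26.7481 12.4514 2.7834 0.0000 0.0000 0.0000
33.4394 19.1747 5.4325 0.0000 0.0000 0.0000 0.0000
39.3512 26.7481 10.6027 0.0000 0.0000 0.0000 0.0000 0.0000

Δt=0.06914, u=1.13185, d=0.88351, q=0.48554, disc=e^(-rΔt)=0.99593
k=7 terminal: V=max(K-S,0) → 39.3512 26.7481 10.6027 0.0000 0.0000 0.0000 0.0000 0.0000
k=6: j=0 S=50.7506 intr=33.4394 cont=33.0966 V=33.4394[EX]; j=1 S=65.0153 intr=19.1747 cont=18.8319 V=19.1747[EX]; j=2 S=83.2895 intr=0.9005 cont=5.4325 V=5.4325[hold]; j=3 S=106.7000 intr=0.0000 cont=0.0000 V=0.0000[hold]; j=4 S=136.6906 intr=0.0000 cont=0.0000 V=0.0000[hold]; j=5 S=175.1109 intr=0.0000 cont=0.0000 V=0.0000[hold]; j=6 S=224.3301 intr=0.0000 cont=0.0000 V=0.0000[hold]  S*(6)=65.0153
k=5: j=0 S=57.4419 intr=26.7481 cont=26.4054 V=26.7481[EX]; j=1 S=73.5873 intr=10.6027 cont=12.4514 V=12.4514[hold]; j=2 S=94.2708 intr=0.0000 cont=2.7834 V=2.7834[hold]; j=3 S=120.7679 intr=0.0000 cont=0.0000 V=0.0000[hold]; j=4 S=154.7127 intr=0.0000 cont=0.0000 V=0.0000[hold]; j=5 S=198.1985 intr=0.0000 cont=0.0000 V=0.0000[hold]  S*(5)=57.4419
k=4: j=0 S=65.0153 intr=19.1747 cont=19.7259 V=19.7259[hold]; j=1 S=83.2895 intr=0.9005 cont=7.7257 V=7.7257[hold]; j=2 S=106.7000 intr=0.0000 cont=1.4261 V=1.4261[hold]; j=3 S=136.6906 intr=0.0000 cont=0.0000 V=0.0000[hold]; j=4 S=175.1109 intr=0.0000 cont=0.0000 V=0.0000[hold]  S*(4)=-
k=3: j=0 S=73.5873 intr=10.6027 cont=13.8428 V=13.8428[hold]; j=1 S=94.2708 intr=0.0000 cont=4.6480 V=4.6480[hold]; j=2 S=120.7679 intr=0.0000 cont=0.7307 V=0.7307[hold]; j=3 S=154.7127 intr=0.0000 cont=0.0000 V=0.0000[hold]  S*(3)=-
k=2: j=0 S=83.2895 intr=0.9005 cont=9.3402 V=9.3402[hold]; j=1 S=106.7000 intr=0.0000 cont=2.7348 V=2.7348[hold]; j=2 S=136.6906 intr=0.0000 cont=0.3744 V=0.3744[hold]  S*(2)=-
k=1: j=0 S=94.2708 intr=0.0000 cont=6.1081 V=6.1081[hold]; j=1 S=120.7679 intr=0.0000 cont=1.5823 V=1.5823[hold]  S*(1)=-
k=0: j=0 S=106.7000 intr=0.0000 cont=3.8947 V=3.8947[hold]  S*(0)=-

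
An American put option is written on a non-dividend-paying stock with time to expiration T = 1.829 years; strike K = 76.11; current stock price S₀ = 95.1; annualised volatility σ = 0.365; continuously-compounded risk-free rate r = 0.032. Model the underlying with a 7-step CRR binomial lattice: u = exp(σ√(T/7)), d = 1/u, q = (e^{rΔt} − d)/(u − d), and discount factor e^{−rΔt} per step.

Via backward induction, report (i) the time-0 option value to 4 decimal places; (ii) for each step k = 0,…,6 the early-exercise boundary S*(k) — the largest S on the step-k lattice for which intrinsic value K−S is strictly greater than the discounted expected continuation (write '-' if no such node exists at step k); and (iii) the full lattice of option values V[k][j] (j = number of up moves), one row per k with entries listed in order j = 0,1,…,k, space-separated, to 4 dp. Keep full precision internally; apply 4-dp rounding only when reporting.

Δt=0.26129  u=1.20511  d=0.82980  q=0.47586  discount=0.99167
step 7 (expiry): payoffs max(K−S,0) = 50.3477 38.6954 21.7729 0.0000 0.0000 0.0000 0.0000 0.0000
step 6: (k=6,j=0): S=31.0465, (K−S)⁺=45.0635, hold=44.4298 ⇒ V=45.0635 exercise | (k=6,j=1): S=45.0888, (K−S)⁺=31.0212, hold=30.3875 ⇒ V=31.0212 exercise | (k=6,j=2): S=65.4824, (K−S)⁺=10.6276, hold=11.3170 ⇒ V=11.3170 continue | (k=6,j=3): S=95.1000, (K−S)⁺=0.0000, hold=0.0000 ⇒ V=0.0000 continue | (k=6,j=4): S=138.1136, (K−S)⁺=0.0000, hold=0.0000 ⇒ V=0.0000 continue | (k=6,j=5): S=200.5822, (K−S)⁺=0.0000, hold=0.0000 ⇒ V=0.0000 continue | (k=6,j=6): S=291.3053, (K−S)⁺=0.0000, hold=0.0000 ⇒ V=0.0000 continue  boundary S*=45.0888
step 5: (k=5,j=0): S=37.4146, (K−S)⁺=38.6954, hold=38.0617 ⇒ V=38.6954 exercise | (k=5,j=1): S=54.3371, (K−S)⁺=21.7729, hold=21.4645 ⇒ V=21.7729 exercise | (k=5,j=2): S=78.9137, (K−S)⁺=0.0000, hold=5.8823 ⇒ V=5.8823 continue | (k=5,j=3): S=114.6063, (K−S)⁺=0.0000, hold=0.0000 ⇒ V=0.0000 continue | (k=5,j=4): S=166.4426, (K−S)⁺=0.0000, hold=0.0000 ⇒ V=0.0000 continue | (k=5,j=5): S=241.7244, (K−S)⁺=0.0000, hold=0.0000 ⇒ V=0.0000 continue  boundary S*=54.3371
step 4: (k=4,j=0): S=45.0888, (K−S)⁺=31.0212, hold=30.3875 ⇒ V=31.0212 exercise | (k=4,j=1): S=65.4824, (K−S)⁺=10.6276, hold=14.0928 ⇒ V=14.0928 continue | (k=4,j=2): S=95.1000, (K−S)⁺=0.0000, hold=3.0574 ⇒ V=3.0574 continue | (k=4,j=3): S=138.1136, (K−S)⁺=0.0000, hold=0.0000 ⇒ V=0.0000 continue | (k=4,j=4): S=200.5822, (K−S)⁺=0.0000, hold=0.0000 ⇒ V=0.0000 continue  boundary S*=45.0888
step 3: (k=3,j=0): S=54.3371, (K−S)⁺=21.7729, hold=22.7744 ⇒ V=22.7744 continue | (k=3,j=1): S=78.9137, (K−S)⁺=0.0000, hold=8.7679 ⇒ V=8.7679 continue | (k=3,j=2): S=114.6063, (K−S)⁺=0.0000, hold=1.5892 ⇒ V=1.5892 continue | (k=3,j=3): S=166.4426, (K−S)⁺=0.0000, hold=0.0000 ⇒ V=0.0000 continue  boundary S*=-
step 2: (k=2,j=0): S=65.4824, (K−S)⁺=10.6276, hold=15.9751 ⇒ V=15.9751 continue | (k=2,j=1): S=95.1000, (K−S)⁺=0.0000, hold=5.3072 ⇒ V=5.3072 continue | (k=2,j=2): S=138.1136, (K−S)⁺=0.0000, hold=0.8260 ⇒ V=0.8260 continue  boundary S*=-
step 1: (k=1,j=0): S=78.9137, (K−S)⁺=0.0000, hold=10.8079 ⇒ V=10.8079 continue | (k=1,j=1): S=114.6063, (K−S)⁺=0.0000, hold=3.1484 ⇒ V=3.1484 continue  boundary S*=-
step 0: (k=0,j=0): S=95.1000, (K−S)⁺=0.0000, hold=7.1034 ⇒ V=7.1034 continue  boundary S*=-

price = 7.1034
boundary = - - - - 45.0888 54.3371 45.0888
tree:
7.1034
10.8079 3.1484
15.9751 5.3072 0.8260
22.7744 8.7679 1.5892 0.0000
31.0212 14.0928 3.0574 0.0000 0.0000
38.6954 21.7729 5.8823 0.0000 0.0000 0.0000
45.0635 31.0212 11.3170 0.0000 0.0000 0.0000 0.0000
50.3477 38.6954 21.7729 0.0000 0.0000 0.0000 0.0000 0.0000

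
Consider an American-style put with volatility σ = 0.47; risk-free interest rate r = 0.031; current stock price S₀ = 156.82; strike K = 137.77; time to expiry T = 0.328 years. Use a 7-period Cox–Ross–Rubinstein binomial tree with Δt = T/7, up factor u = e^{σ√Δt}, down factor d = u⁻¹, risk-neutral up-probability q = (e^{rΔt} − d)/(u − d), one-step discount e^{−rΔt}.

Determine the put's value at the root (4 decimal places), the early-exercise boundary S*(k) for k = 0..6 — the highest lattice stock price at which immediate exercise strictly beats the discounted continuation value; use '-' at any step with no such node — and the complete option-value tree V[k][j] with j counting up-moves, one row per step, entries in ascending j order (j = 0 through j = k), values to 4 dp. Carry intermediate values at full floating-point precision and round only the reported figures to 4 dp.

price = 7.4549
boundary = - - - - - 94.2929 104.3911
tree:
7.4549
11.4107 3.2214
16.9750 5.4586 0.8242
24.3726 9.0672 1.5925 0.0000
33.4683 14.6601 3.0771 0.0000 0.0000
43.4771 22.8009 5.9458 0.0000 0.0000 0.0000
52.5985 33.3789 11.4888 0.0000 0.0000 0.0000 0.0000
60.8375 43.4771 22.1993 0.0000 0.0000 0.0000 0.0000 0.0000

Δt=0.04686, u=1.10709, d=0.90327, q=0.48172, disc=e^(-rΔt)=0.99855
k=7 terminal: V=max(K-S,0) → 60.8375 43.4771 22.1993 0.0000 0.0000 0.0000 0.0000 0.0000
k=6: j=0 S=85.1715 intr=52.5985 cont=52.3985 V=52.5985[EX]; j=1 S=104.3911 intr=33.3789 cont=33.1789 V=33.3789[EX]; j=2 S=127.9477 intr=9.8223 cont=11.4888 V=11.4888[hold]; j=3 S=156.8200 intr=0.0000 cont=0.0000 V=0.0000[hold]; j=4 S=192.2076 intr=0.0000 cont=0.0000 V=0.0000[hold]; j=5 S=235.5806 intr=0.0000 cont=0.0000 V=0.0000[hold]; j=6 S=288.7410 intr=0.0000 cont=0.0000 V=0.0000[hold]  S*(6)=104.3911
k=5: j=0 S=94.2929 intr=43.4771 cont=43.2771 V=43.4771[EX]; j=1 S=115.5707 intr=22.1993 cont=22.8009 V=22.8009[hold]; j=2 S=141.6501 intr=0.0000 cont=5.9458 V=5.9458[hold]; j=3 S=173.6145 intr=0.0000 cont=0.0000 V=0.0000[hold]; j=4 S=212.7918 intr=0.0000 cont=0.0000 V=0.0000[hold]; j=5 S=260.8099 intr=0.0000 cont=0.0000 V=0.0000[hold]  S*(5)=94.2929
k=4: j=0 S=104.3911 intr=33.3789 cont=33.4683 V=33.4683[hold]; j=1 S=127.9477 intr=9.8223 cont=14.6601 V=14.6601[hold]; j=2 S=156.8200 intr=0.0000 cont=3.0771 V=3.0771[hold]; j=3 S=192.2076 intr=0.0000 cont=0.0000 V=0.0000[hold]; j=4 S=235.5806 intr=0.0000 cont=0.0000 V=0.0000[hold]  S*(4)=-
k=3: j=0 S=115.5707 intr=22.1993 cont=24.3726 V=24.3726[hold]; j=1 S=141.6501 intr=0.0000 cont=9.0672 V=9.0672[hold]; j=2 S=173.6145 intr=0.0000 cont=1.5925 V=1.5925[hold]; j=3 S=212.7918 intr=0.0000 cont=0.0000 V=0.0000[hold]  S*(3)=-
k=2: j=0 S=127.9477 intr=9.8223 cont=16.9750 V=16.9750[hold]; j=1 S=156.8200 intr=0.0000 cont=5.4586 V=5.4586[hold]; j=2 S=192.2076 intr=0.0000 cont=0.8242 V=0.8242[hold]  S*(2)=-
k=1: j=0 S=141.6501 intr=0.0000 cont=11.4107 V=11.4107[hold]; j=1 S=173.6145 intr=0.0000 cont=3.2214 V=3.2214[hold]  S*(1)=-
k=0: j=0 S=156.8200 intr=0.0000 cont=7.4549 V=7.4549[hold]  S*(0)=-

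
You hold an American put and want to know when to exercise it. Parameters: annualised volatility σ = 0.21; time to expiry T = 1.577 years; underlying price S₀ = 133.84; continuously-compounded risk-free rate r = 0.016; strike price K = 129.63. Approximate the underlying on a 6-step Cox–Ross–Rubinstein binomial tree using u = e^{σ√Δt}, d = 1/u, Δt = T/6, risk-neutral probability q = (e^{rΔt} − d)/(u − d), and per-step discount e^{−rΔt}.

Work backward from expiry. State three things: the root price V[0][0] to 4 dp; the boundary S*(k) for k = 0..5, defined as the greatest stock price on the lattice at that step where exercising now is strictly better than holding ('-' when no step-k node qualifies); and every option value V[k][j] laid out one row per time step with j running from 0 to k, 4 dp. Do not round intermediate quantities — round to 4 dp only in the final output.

params: Δt=0.26283 u=1.11367 d=0.89793 q=0.49264 e^(-rΔt)=0.99580
t_6 payoffs: 59.4771 42.6220 21.7173 0.0000 0.0000 0.0000 0.0000
t_5: node(5,0) S=78.1272 payoff=51.5028 vs cont=50.9588 → 51.5028 [stop]  node(5,1) S=96.8982 payoff=32.7318 vs cont=32.1878 → 32.7318 [stop]  node(5,2) S=120.1792 payoff=9.4508 vs cont=10.9722 → 10.9722 [wait]  node(5,3) S=149.0537 payoff=0.0000 vs cont=0.0000 → 0.0000 [wait]  node(5,4) S=184.8656 payoff=0.0000 vs cont=0.0000 → 0.0000 [wait]  node(5,5) S=229.2817 payoff=0.0000 vs cont=0.0000 → 0.0000 [wait]  ⇒ S*(5)=96.8982
t_4: node(4,0) S=87.0080 payoff=42.6220 vs cont=42.0780 → 42.6220 [stop]  node(4,1) S=107.9127 payoff=21.7173 vs cont=21.9196 → 21.9196 [wait]  node(4,2) S=133.8400 payoff=0.0000 vs cont=5.5434 → 5.5434 [wait]  node(4,3) S=165.9966 payoff=0.0000 vs cont=0.0000 → 0.0000 [wait]  node(4,4) S=205.8793 payoff=0.0000 vs cont=0.0000 → 0.0000 [wait]  ⇒ S*(4)=87.0080
t_3: node(3,0) S=96.8982 payoff=32.7318 vs cont=32.2870 → 32.7318 [stop]  node(3,1) S=120.1792 payoff=9.4508 vs cont=13.7939 → 13.7939 [wait]  node(3,2) S=149.0537 payoff=0.0000 vs cont=2.8007 → 2.8007 [wait]  node(3,3) S=184.8656 payoff=0.0000 vs cont=0.0000 → 0.0000 [wait]  ⇒ S*(3)=96.8982
t_2: node(2,0) S=107.9127 payoff=21.7173 vs cont=23.3039 → 23.3039 [wait]  node(2,1) S=133.8400 payoff=0.0000 vs cont=8.3430 → 8.3430 [wait]  node(2,2) S=165.9966 payoff=0.0000 vs cont=1.4150 → 1.4150 [wait]  ⇒ S*(2)=-
t_1: node(1,0) S=120.1792 payoff=9.4508 vs cont=15.8666 → 15.8666 [wait]  node(1,1) S=149.0537 payoff=0.0000 vs cont=4.9092 → 4.9092 [wait]  ⇒ S*(1)=-
t_0: node(0,0) S=133.8400 payoff=0.0000 vs cont=10.4246 → 10.4246 [wait]  ⇒ S*(0)=-

price = 10.4246
boundary = - - - 96.8982 87.0080 96.8982
tree:
10.4246
15.8666 4.9092
23.3039 8.3430 1.4150
32.7318 13.7939 2.8007 0.0000
42.6220 21.9196 5.5434 0.0000 0.0000
51.5028 32.7318 10.9722 0.0000 0.0000 0.0000
59.4771 42.6220 21.7173 0.0000 0.0000 0.0000 0.0000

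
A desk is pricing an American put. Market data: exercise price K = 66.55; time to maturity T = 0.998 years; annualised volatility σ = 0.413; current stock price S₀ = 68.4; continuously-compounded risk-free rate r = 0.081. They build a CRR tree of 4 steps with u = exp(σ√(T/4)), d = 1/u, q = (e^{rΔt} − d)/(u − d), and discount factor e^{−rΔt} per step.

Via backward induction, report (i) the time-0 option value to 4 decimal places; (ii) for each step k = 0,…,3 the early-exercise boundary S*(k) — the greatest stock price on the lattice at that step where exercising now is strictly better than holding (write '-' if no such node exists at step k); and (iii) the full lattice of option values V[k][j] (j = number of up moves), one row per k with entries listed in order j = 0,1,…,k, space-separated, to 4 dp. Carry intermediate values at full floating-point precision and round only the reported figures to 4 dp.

Δt=0.24950  u=1.22911  d=0.81359  q=0.49774  discount=0.97999
step 4 (expiry): payoffs max(K−S,0) = 36.5799 21.2736 0.0000 0.0000 0.0000
step 3: (k=3,j=0): S=36.8366, (K−S)⁺=29.7134, hold=28.3819 ⇒ V=29.7134 exercise | (k=3,j=1): S=55.6499, (K−S)⁺=10.9001, hold=10.4711 ⇒ V=10.9001 exercise | (k=3,j=2): S=84.0714, (K−S)⁺=0.0000, hold=0.0000 ⇒ V=0.0000 continue | (k=3,j=3): S=127.0084, (K−S)⁺=0.0000, hold=0.0000 ⇒ V=0.0000 continue  boundary S*=55.6499
step 2: (k=2,j=0): S=45.2764, (K−S)⁺=21.2736, hold=19.9422 ⇒ V=21.2736 exercise | (k=2,j=1): S=68.4000, (K−S)⁺=0.0000, hold=5.3652 ⇒ V=5.3652 continue | (k=2,j=2): S=103.3333, (K−S)⁺=0.0000, hold=0.0000 ⇒ V=0.0000 continue  boundary S*=45.2764
step 1: (k=1,j=0): S=55.6499, (K−S)⁺=10.9001, hold=13.0881 ⇒ V=13.0881 continue | (k=1,j=1): S=84.0714, (K−S)⁺=0.0000, hold=2.6408 ⇒ V=2.6408 continue  boundary S*=-
step 0: (k=0,j=0): S=68.4000, (K−S)⁺=0.0000, hold=7.7303 ⇒ V=7.7303 continue  boundary S*=-

price = 7.7303
boundary = - - 45.2764 55.6499
tree:
7.7303
13.0881 2.6408
21.2736 5.3652 0.0000
29.7134 10.9001 0.0000 0.0000
36.5799 21.2736 0.0000 0.0000 0.0000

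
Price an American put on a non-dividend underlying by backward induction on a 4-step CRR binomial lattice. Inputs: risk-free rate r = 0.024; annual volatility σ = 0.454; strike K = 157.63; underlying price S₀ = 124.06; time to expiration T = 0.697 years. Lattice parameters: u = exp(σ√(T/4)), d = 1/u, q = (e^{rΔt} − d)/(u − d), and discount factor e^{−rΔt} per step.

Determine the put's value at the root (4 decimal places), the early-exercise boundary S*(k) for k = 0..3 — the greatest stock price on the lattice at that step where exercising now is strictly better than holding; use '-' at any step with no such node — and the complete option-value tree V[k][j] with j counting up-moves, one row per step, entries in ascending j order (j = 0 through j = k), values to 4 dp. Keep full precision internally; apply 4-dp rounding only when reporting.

Δt=0.17425, u=1.20866, d=0.82736, q=0.46375, disc=e^(-rΔt)=0.99583
k=4 terminal: V=max(K-S,0) → 99.4985 72.7077 33.5700 0.0000 0.0000
k=3: j=0 S=70.2614 intr=87.3686 cont=86.7108 V=87.3686[EX]; j=1 S=102.6424 intr=54.9876 cont=54.3298 V=54.9876[EX]; j=2 S=149.9467 intr=7.6833 cont=17.9267 V=17.9267[hold]; j=3 S=219.0519 intr=0.0000 cont=0.0000 V=0.0000[hold]  S*(3)=102.6424
k=2: j=0 S=84.9223 intr=72.7077 cont=72.0499 V=72.7077[EX]; j=1 S=124.0600 intr=33.5700 cont=37.6427 V=37.6427[hold]; j=2 S=181.2349 intr=0.0000 cont=9.5730 V=9.5730[hold]  S*(2)=84.9223
k=1: j=0 S=102.6424 intr=54.9876 cont=56.2106 V=56.2106[hold]; j=1 S=149.9467 intr=7.6833 cont=24.5225 V=24.5225[hold]  S*(1)=-
k=0: j=0 S=124.0600 intr=33.5700 cont=41.3419 V=41.3419[hold]  S*(0)=-

price = 41.3419
boundary = - - 84.9223 102.6424
tree:
41.3419
56.2106 24.5225
72.7077 37.6427 9.5730
87.3686 54.9876 17.9267 0.0000
99.4985 72.7077 33.5700 0.0000 0.0000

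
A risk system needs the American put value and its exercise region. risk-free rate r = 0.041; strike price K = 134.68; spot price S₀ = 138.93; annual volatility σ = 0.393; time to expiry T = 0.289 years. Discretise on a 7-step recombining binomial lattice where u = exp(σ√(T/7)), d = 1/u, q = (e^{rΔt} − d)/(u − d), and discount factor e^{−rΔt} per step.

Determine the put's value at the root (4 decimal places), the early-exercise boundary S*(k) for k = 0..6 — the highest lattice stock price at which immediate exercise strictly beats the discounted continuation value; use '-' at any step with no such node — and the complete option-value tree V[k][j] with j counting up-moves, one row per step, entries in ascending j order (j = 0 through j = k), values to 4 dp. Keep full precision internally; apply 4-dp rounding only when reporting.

Δt=0.04129, u=1.08313, d=0.92325, q=0.49064, disc=e^(-rΔt)=0.99831
k=7 terminal: V=max(K-S,0) → 55.2403 41.4841 25.3457 6.4126 0.0000 0.0000 0.0000 0.0000
k=6: j=0 S=86.0433 intr=48.6367 cont=48.4089 V=48.6367[EX]; j=1 S=100.9431 intr=33.7369 cont=33.5091 V=33.7369[EX]; j=2 S=118.4231 intr=16.2569 cont=16.0291 V=16.2569[EX]; j=3 S=138.9300 intr=0.0000 cont=3.2608 V=3.2608[hold]; j=4 S=162.9880 intr=0.0000 cont=0.0000 V=0.0000[hold]; j=5 S=191.2121 intr=0.0000 cont=0.0000 V=0.0000[hold]; j=6 S=224.3236 intr=0.0000 cont=0.0000 V=0.0000[hold]  S*(6)=118.4231
k=5: j=0 S=93.1959 intr=41.4841 cont=41.2563 V=41.4841[EX]; j=1 S=109.3343 intr=25.3457 cont=25.1179 V=25.3457[EX]; j=2 S=128.2674 intr=6.4126 cont=9.8637 V=9.8637[hold]; j=3 S=150.4790 intr=0.0000 cont=1.6581 V=1.6581[hold]; j=4 S=176.5369 intr=0.0000 cont=0.0000 V=0.0000[hold]; j=5 S=207.1072 intr=0.0000 cont=0.0000 V=0.0000[hold]  S*(5)=109.3343
k=4: j=0 S=100.9431 intr=33.7369 cont=33.5091 V=33.7369[EX]; j=1 S=118.4231 intr=16.2569 cont=17.7195 V=17.7195[hold]; j=2 S=138.9300 intr=0.0000 cont=5.8278 V=5.8278[hold]; j=3 S=162.9880 intr=0.0000 cont=0.8431 V=0.8431[hold]; j=4 S=191.2121 intr=0.0000 cont=0.0000 V=0.0000[hold]  S*(4)=100.9431
k=3: j=0 S=109.3343 intr=25.3457 cont=25.8343 V=25.8343[hold]; j=1 S=128.2674 intr=6.4126 cont=11.8648 V=11.8648[hold]; j=2 S=150.4790 intr=0.0000 cont=3.3764 V=3.3764[hold]; j=3 S=176.5369 intr=0.0000 cont=0.4287 V=0.4287[hold]  S*(3)=-
k=2: j=0 S=118.4231 intr=16.2569 cont=18.9482 V=18.9482[hold]; j=1 S=138.9300 intr=0.0000 cont=7.6870 V=7.6870[hold]; j=2 S=162.9880 intr=0.0000 cont=1.9269 V=1.9269[hold]  S*(2)=-
k=1: j=0 S=128.2674 intr=6.4126 cont=13.4002 V=13.4002[hold]; j=1 S=150.4790 intr=0.0000 cont=4.8526 V=4.8526[hold]  S*(1)=-
k=0: j=0 S=138.9300 intr=0.0000 cont=9.1908 V=9.1908[hold]  S*(0)=-

price = 9.1908
boundary = - - - - 100.9431 109.3343 118.4231
tree:
9.1908
13.4002 4.8526
18.9482 7.6870 1.9269
25.8343 11.8648 3.3764 0.4287
33.7369 17.7195 5.8278 0.8431 0.0000
41.4841 25.3457 9.8637 1.6581 0.0000 0.0000
48.6367 33.7369 16.2569 3.2608 0.0000 0.0000 0.0000
55.2403 41.4841 25.3457 6.4126 0.0000 0.0000 0.0000 0.0000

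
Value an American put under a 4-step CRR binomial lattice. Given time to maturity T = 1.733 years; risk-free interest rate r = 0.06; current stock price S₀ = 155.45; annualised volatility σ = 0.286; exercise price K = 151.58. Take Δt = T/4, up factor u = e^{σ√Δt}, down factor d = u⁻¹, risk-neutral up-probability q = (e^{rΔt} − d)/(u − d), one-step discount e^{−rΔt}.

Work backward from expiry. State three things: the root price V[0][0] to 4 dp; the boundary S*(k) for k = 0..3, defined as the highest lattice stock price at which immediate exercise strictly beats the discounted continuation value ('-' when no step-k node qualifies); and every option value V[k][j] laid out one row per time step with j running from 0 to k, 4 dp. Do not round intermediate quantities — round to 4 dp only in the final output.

price = 14.7390
boundary = - - 106.6789 128.7759
tree:
14.7390
26.2863 4.9337
44.9011 10.6070 0.0000
63.2064 22.8041 0.0000 0.0000
78.3706 44.9011 0.0000 0.0000 0.0000

Δt=0.43325, u=1.20714, d=0.82841, q=0.52261, disc=e^(-rΔt)=0.97434
k=4 terminal: V=max(K-S,0) → 78.3706 44.9011 0.0000 0.0000 0.0000
k=3: j=0 S=88.3736 intr=63.2064 cont=59.3168 V=63.2064[EX]; j=1 S=128.7759 intr=22.8041 cont=20.8851 V=22.8041[EX]; j=2 S=187.6492 intr=0.0000 cont=0.0000 V=0.0000[hold]; j=3 S=273.4379 intr=0.0000 cont=0.0000 V=0.0000[hold]  S*(3)=128.7759
k=2: j=0 S=106.6789 intr=44.9011 cont=41.0115 V=44.9011[EX]; j=1 S=155.4500 intr=0.0000 cont=10.6070 V=10.6070[hold]; j=2 S=226.5180 intr=0.0000 cont=0.0000 V=0.0000[hold]  S*(2)=106.6789
k=1: j=0 S=128.7759 intr=22.8041 cont=26.2863 V=26.2863[hold]; j=1 S=187.6492 intr=0.0000 cont=4.9337 V=4.9337[hold]  S*(1)=-
k=0: j=0 S=155.4500 intr=0.0000 cont=14.7390 V=14.7390[hold]  S*(0)=-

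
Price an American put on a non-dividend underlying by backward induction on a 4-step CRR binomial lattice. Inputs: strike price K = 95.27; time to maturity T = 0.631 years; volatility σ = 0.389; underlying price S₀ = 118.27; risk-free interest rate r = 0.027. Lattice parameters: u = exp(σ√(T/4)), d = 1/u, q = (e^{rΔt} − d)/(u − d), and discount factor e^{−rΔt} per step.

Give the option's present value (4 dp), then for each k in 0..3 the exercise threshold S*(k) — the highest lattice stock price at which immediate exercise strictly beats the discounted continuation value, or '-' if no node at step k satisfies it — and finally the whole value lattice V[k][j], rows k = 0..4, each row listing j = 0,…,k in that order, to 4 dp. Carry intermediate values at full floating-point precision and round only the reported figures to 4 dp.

params: Δt=0.15775 u=1.16708 d=0.85684 q=0.47521 e^(-rΔt)=0.99575
t_4 payoffs: 31.5205 8.4388 0.0000 0.0000 0.0000
t_3: node(3,0) S=74.4006 payoff=20.8694 vs cont=20.4645 → 20.8694 [stop]  node(3,1) S=101.3387 payoff=0.0000 vs cont=4.4098 → 4.4098 [wait]  node(3,2) S=138.0302 payoff=0.0000 vs cont=0.0000 → 0.0000 [wait]  node(3,3) S=188.0065 payoff=0.0000 vs cont=0.0000 → 0.0000 [wait]  ⇒ S*(3)=74.4006
t_2: node(2,0) S=86.8312 payoff=8.4388 vs cont=12.9922 → 12.9922 [wait]  node(2,1) S=118.2700 payoff=0.0000 vs cont=2.3044 → 2.3044 [wait]  node(2,2) S=161.0918 payoff=0.0000 vs cont=0.0000 → 0.0000 [wait]  ⇒ S*(2)=-
t_1: node(1,0) S=101.3387 payoff=0.0000 vs cont=7.8796 → 7.8796 [wait]  node(1,1) S=138.0302 payoff=0.0000 vs cont=1.2042 → 1.2042 [wait]  ⇒ S*(1)=-
t_0: node(0,0) S=118.2700 payoff=0.0000 vs cont=4.6874 → 4.6874 [wait]  ⇒ S*(0)=-

price = 4.6874
boundary = - - - 74.4006
tree:
4.6874
7.8796 1.2042
12.9922 2.3044 0.0000
20.8694 4.4098 0.0000 0.0000
31.5205 8.4388 0.0000 0.0000 0.0000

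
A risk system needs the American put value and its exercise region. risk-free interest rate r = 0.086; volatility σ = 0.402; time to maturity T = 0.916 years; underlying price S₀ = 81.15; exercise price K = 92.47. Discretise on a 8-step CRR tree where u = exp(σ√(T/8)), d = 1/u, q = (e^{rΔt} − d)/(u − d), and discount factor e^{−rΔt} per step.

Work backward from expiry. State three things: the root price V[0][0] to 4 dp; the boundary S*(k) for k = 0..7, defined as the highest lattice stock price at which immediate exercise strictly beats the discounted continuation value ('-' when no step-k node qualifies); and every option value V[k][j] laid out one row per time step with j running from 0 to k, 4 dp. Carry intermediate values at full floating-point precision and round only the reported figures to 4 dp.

price = 16.6723
boundary = - - 61.8210 53.9585 61.8210 53.9585 61.8210 70.8292
tree:
16.6723
22.9616 10.7691
30.6490 15.7972 5.9993
38.5115 22.4221 9.5444 2.6049
45.3741 30.6490 14.7125 4.6119 0.6677
51.3638 38.5115 21.7890 7.9907 1.3549 0.0000
56.5918 45.3741 30.6490 13.4397 2.7493 0.0000 0.0000
61.1548 51.3638 38.5115 21.6408 5.5787 0.0000 0.0000 0.0000
65.1376 56.5918 45.3741 30.6490 11.3200 0.0000 0.0000 0.0000 0.0000

Δt=0.11450  u=1.14571  d=0.87282  q=0.50231  discount=0.99020
step 8 (expiry): payoffs max(K−S,0) = 65.1376 56.5918 45.3741 30.6490 11.3200 0.0000 0.0000 0.0000 0.0000
step 7: (k=7,j=0): S=31.3152, (K−S)⁺=61.1548, hold=60.2488 ⇒ V=61.1548 exercise | (k=7,j=1): S=41.1062, (K−S)⁺=51.3638, hold=50.4577 ⇒ V=51.3638 exercise | (k=7,j=2): S=53.9585, (K−S)⁺=38.5115, hold=37.6054 ⇒ V=38.5115 exercise | (k=7,j=3): S=70.8292, (K−S)⁺=21.6408, hold=20.7347 ⇒ V=21.6408 exercise | (k=7,j=4): S=92.9747, (K−S)⁺=0.0000, hold=5.5787 ⇒ V=5.5787 continue | (k=7,j=5): S=122.0443, (K−S)⁺=0.0000, hold=0.0000 ⇒ V=0.0000 continue | (k=7,j=6): S=160.2027, (K−S)⁺=0.0000, hold=0.0000 ⇒ V=0.0000 continue | (k=7,j=7): S=210.2919, (K−S)⁺=0.0000, hold=0.0000 ⇒ V=0.0000 continue  boundary S*=70.8292
step 6: (k=6,j=0): S=35.8782, (K−S)⁺=56.5918, hold=55.6857 ⇒ V=56.5918 exercise | (k=6,j=1): S=47.0959, (K−S)⁺=45.3741, hold=44.4680 ⇒ V=45.3741 exercise | (k=6,j=2): S=61.8210, (K−S)⁺=30.6490, hold=29.7429 ⇒ V=30.6490 exercise | (k=6,j=3): S=81.1500, (K−S)⁺=11.3200, hold=13.4397 ⇒ V=13.4397 continue | (k=6,j=4): S=106.5224, (K−S)⁺=0.0000, hold=2.7493 ⇒ V=2.7493 continue | (k=6,j=5): S=139.8278, (K−S)⁺=0.0000, hold=0.0000 ⇒ V=0.0000 continue | (k=6,j=6): S=183.5465, (K−S)⁺=0.0000, hold=0.0000 ⇒ V=0.0000 continue  boundary S*=61.8210
step 5: (k=5,j=0): S=41.1062, (K−S)⁺=51.3638, hold=50.4577 ⇒ V=51.3638 exercise | (k=5,j=1): S=53.9585, (K−S)⁺=38.5115, hold=37.6054 ⇒ V=38.5115 exercise | (k=5,j=2): S=70.8292, (K−S)⁺=21.6408, hold=21.7890 ⇒ V=21.7890 continue | (k=5,j=3): S=92.9747, (K−S)⁺=0.0000, hold=7.9907 ⇒ V=7.9907 continue | (k=5,j=4): S=122.0443, (K−S)⁺=0.0000, hold=1.3549 ⇒ V=1.3549 continue | (k=5,j=5): S=160.2027, (K−S)⁺=0.0000, hold=0.0000 ⇒ V=0.0000 continue  boundary S*=53.9585
step 4: (k=4,j=0): S=47.0959, (K−S)⁺=45.3741, hold=44.4680 ⇒ V=45.3741 exercise | (k=4,j=1): S=61.8210, (K−S)⁺=30.6490, hold=29.8166 ⇒ V=30.6490 exercise | (k=4,j=2): S=81.1500, (K−S)⁺=11.3200, hold=14.7125 ⇒ V=14.7125 continue | (k=4,j=3): S=106.5224, (K−S)⁺=0.0000, hold=4.6119 ⇒ V=4.6119 continue | (k=4,j=4): S=139.8278, (K−S)⁺=0.0000, hold=0.6677 ⇒ V=0.6677 continue  boundary S*=61.8210
step 3: (k=3,j=0): S=53.9585, (K−S)⁺=38.5115, hold=37.6054 ⇒ V=38.5115 exercise | (k=3,j=1): S=70.8292, (K−S)⁺=21.6408, hold=22.4221 ⇒ V=22.4221 continue | (k=3,j=2): S=92.9747, (K−S)⁺=0.0000, hold=9.5444 ⇒ V=9.5444 continue | (k=3,j=3): S=122.0443, (K−S)⁺=0.0000, hold=2.6049 ⇒ V=2.6049 continue  boundary S*=53.9585
step 2: (k=2,j=0): S=61.8210, (K−S)⁺=30.6490, hold=30.1315 ⇒ V=30.6490 exercise | (k=2,j=1): S=81.1500, (K−S)⁺=11.3200, hold=15.7972 ⇒ V=15.7972 continue | (k=2,j=2): S=106.5224, (K−S)⁺=0.0000, hold=5.9993 ⇒ V=5.9993 continue  boundary S*=61.8210
step 1: (k=1,j=0): S=70.8292, (K−S)⁺=21.6408, hold=22.9616 ⇒ V=22.9616 continue | (k=1,j=1): S=92.9747, (K−S)⁺=0.0000, hold=10.7691 ⇒ V=10.7691 continue  boundary S*=-
step 0: (k=0,j=0): S=81.1500, (K−S)⁺=11.3200, hold=16.6723 ⇒ V=16.6723 continue  boundary S*=-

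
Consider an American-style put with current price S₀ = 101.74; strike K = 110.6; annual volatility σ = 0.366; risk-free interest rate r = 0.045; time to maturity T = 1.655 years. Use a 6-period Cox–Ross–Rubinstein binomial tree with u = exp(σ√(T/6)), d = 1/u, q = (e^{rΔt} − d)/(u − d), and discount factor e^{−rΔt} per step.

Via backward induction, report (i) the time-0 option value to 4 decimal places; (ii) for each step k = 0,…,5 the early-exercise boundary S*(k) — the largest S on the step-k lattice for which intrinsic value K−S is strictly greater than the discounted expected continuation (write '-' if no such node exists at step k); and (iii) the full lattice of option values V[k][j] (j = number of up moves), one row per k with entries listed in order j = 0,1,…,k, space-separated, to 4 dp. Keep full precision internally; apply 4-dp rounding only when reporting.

Δt=0.27583  u=1.21194  d=0.82512  q=0.48438  discount=0.98766
step 6 (expiry): payoffs max(K−S,0) = 78.4927 63.4408 41.3325 8.8600 0.0000 0.0000 0.0000
step 5: (k=5,j=0): S=38.9122, (K−S)⁺=71.6878, hold=70.3235 ⇒ V=71.6878 exercise | (k=5,j=1): S=57.1542, (K−S)⁺=53.4458, hold=52.0815 ⇒ V=53.4458 exercise | (k=5,j=2): S=83.9480, (K−S)⁺=26.6520, hold=25.2876 ⇒ V=26.6520 exercise | (k=5,j=3): S=123.3028, (K−S)⁺=0.0000, hold=4.5120 ⇒ V=4.5120 continue | (k=5,j=4): S=181.1071, (K−S)⁺=0.0000, hold=0.0000 ⇒ V=0.0000 continue | (k=5,j=5): S=266.0099, (K−S)⁺=0.0000, hold=0.0000 ⇒ V=0.0000 continue  boundary S*=83.9480
step 4: (k=4,j=0): S=47.1592, (K−S)⁺=63.4408, hold=62.0764 ⇒ V=63.4408 exercise | (k=4,j=1): S=69.2675, (K−S)⁺=41.3325, hold=39.9682 ⇒ V=41.3325 exercise | (k=4,j=2): S=101.7400, (K−S)⁺=8.8600, hold=15.7313 ⇒ V=15.7313 continue | (k=4,j=3): S=149.4356, (K−S)⁺=0.0000, hold=2.2978 ⇒ V=2.2978 continue | (k=4,j=4): S=219.4909, (K−S)⁺=0.0000, hold=0.0000 ⇒ V=0.0000 continue  boundary S*=69.2675
step 3: (k=3,j=0): S=57.1542, (K−S)⁺=53.4458, hold=52.0815 ⇒ V=53.4458 exercise | (k=3,j=1): S=83.9480, (K−S)⁺=26.6520, hold=28.5749 ⇒ V=28.5749 continue | (k=3,j=2): S=123.3028, (K−S)⁺=0.0000, hold=9.1106 ⇒ V=9.1106 continue | (k=3,j=3): S=181.1071, (K−S)⁺=0.0000, hold=1.1702 ⇒ V=1.1702 continue  boundary S*=57.1542
step 2: (k=2,j=0): S=69.2675, (K−S)⁺=41.3325, hold=40.8881 ⇒ V=41.3325 exercise | (k=2,j=1): S=101.7400, (K−S)⁺=8.8600, hold=18.9106 ⇒ V=18.9106 continue | (k=2,j=2): S=149.4356, (K−S)⁺=0.0000, hold=5.1995 ⇒ V=5.1995 continue  boundary S*=69.2675
step 1: (k=1,j=0): S=83.9480, (K−S)⁺=26.6520, hold=30.0959 ⇒ V=30.0959 continue | (k=1,j=1): S=123.3028, (K−S)⁺=0.0000, hold=12.1178 ⇒ V=12.1178 continue  boundary S*=-
step 0: (k=0,j=0): S=101.7400, (K−S)⁺=8.8600, hold=21.1238 ⇒ V=21.1238 continue  boundary S*=-

price = 21.1238
boundary = - - 69.2675 57.1542 69.2675 83.9480
tree:
21.1238
30.0959 12.1178
41.3325 18.9106 5.1995
53.4458 28.5749 9.1106 1.1702
63.4408 41.3325 15.7313 2.2978 0.0000
71.6878 53.4458 26.6520 4.5120 0.0000 0.0000
78.4927 63.4408 41.3325 8.8600 0.0000 0.0000 0.0000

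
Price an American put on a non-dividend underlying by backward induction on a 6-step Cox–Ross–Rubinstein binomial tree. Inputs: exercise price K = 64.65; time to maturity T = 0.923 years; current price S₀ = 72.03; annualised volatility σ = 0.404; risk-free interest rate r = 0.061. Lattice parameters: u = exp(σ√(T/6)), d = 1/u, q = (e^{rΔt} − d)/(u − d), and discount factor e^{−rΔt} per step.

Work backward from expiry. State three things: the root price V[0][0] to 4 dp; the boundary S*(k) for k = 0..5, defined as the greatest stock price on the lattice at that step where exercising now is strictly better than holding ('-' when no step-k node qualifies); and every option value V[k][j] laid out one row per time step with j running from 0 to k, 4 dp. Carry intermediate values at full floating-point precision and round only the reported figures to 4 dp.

price = 6.1291
boundary = - - - 44.7780 38.2163 44.7780
tree:
6.1291
9.4089 2.8345
13.9658 4.8489 0.7933
19.8720 8.0896 1.5704 0.0000
26.4337 13.0263 3.1089 0.0000 0.0000
32.0339 19.8720 6.1545 0.0000 0.0000 0.0000
36.8134 26.4337 12.1836 0.0000 0.0000 0.0000 0.0000

params: Δt=0.15383 u=1.17170 d=0.85346 q=0.49009 e^(-rΔt)=0.99066
t_6 payoffs: 36.8134 26.4337 12.1836 0.0000 0.0000 0.0000 0.0000
t_5: node(5,0) S=32.6161 payoff=32.0339 vs cont=31.4301 → 32.0339 [stop]  node(5,1) S=44.7780 payoff=19.8720 vs cont=19.2682 → 19.8720 [stop]  node(5,2) S=61.4748 payoff=3.1752 vs cont=6.1545 → 6.1545 [wait]  node(5,3) S=84.3975 payoff=0.0000 vs cont=0.0000 → 0.0000 [wait]  node(5,4) S=115.8676 payoff=0.0000 vs cont=0.0000 → 0.0000 [wait]  node(5,5) S=159.0723 payoff=0.0000 vs cont=0.0000 → 0.0000 [wait]  ⇒ S*(5)=44.7780
t_4: node(4,0) S=38.2163 payoff=26.4337 vs cont=25.8299 → 26.4337 [stop]  node(4,1) S=52.4664 payoff=12.1836 vs cont=13.0263 → 13.0263 [wait]  node(4,2) S=72.0300 payoff=0.0000 vs cont=3.1089 → 3.1089 [wait]  node(4,3) S=98.8885 payoff=0.0000 vs cont=0.0000 → 0.0000 [wait]  node(4,4) S=135.7620 payoff=0.0000 vs cont=0.0000 → 0.0000 [wait]  ⇒ S*(4)=38.2163
t_3: node(3,0) S=44.7780 payoff=19.8720 vs cont=19.6773 → 19.8720 [stop]  node(3,1) S=61.4748 payoff=3.1752 vs cont=8.0896 → 8.0896 [wait]  node(3,2) S=84.3975 payoff=0.0000 vs cont=1.5704 → 1.5704 [wait]  node(3,3) S=115.8676 payoff=0.0000 vs cont=0.0000 → 0.0000 [wait]  ⇒ S*(3)=44.7780
t_2: node(2,0) S=52.4664 payoff=12.1836 vs cont=13.9658 → 13.9658 [wait]  node(2,1) S=72.0300 payoff=0.0000 vs cont=4.8489 → 4.8489 [wait]  node(2,2) S=98.8885 payoff=0.0000 vs cont=0.7933 → 0.7933 [wait]  ⇒ S*(2)=-
t_1: node(1,0) S=61.4748 payoff=3.1752 vs cont=9.4089 → 9.4089 [wait]  node(1,1) S=84.3975 payoff=0.0000 vs cont=2.8345 → 2.8345 [wait]  ⇒ S*(1)=-
t_0: node(0,0) S=72.0300 payoff=0.0000 vs cont=6.1291 → 6.1291 [wait]  ⇒ S*(0)=-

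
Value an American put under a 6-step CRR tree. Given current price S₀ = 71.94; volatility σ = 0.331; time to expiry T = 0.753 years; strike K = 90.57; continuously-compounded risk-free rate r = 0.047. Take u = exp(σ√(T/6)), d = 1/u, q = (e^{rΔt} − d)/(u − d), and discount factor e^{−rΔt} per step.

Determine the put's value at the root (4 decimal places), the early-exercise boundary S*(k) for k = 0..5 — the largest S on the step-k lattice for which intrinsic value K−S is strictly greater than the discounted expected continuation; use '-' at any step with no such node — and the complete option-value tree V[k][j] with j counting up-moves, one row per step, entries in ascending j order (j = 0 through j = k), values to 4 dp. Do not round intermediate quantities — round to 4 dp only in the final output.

price = 19.7654
boundary = - 63.9801 56.9010 63.9801 71.9400 80.8902
tree:
19.7654
26.5899 13.0636
33.6690 19.1069 7.0758
39.9649 26.5899 11.7278 2.4311
45.5642 33.6690 18.6300 4.8510 0.0000
50.5439 39.9649 26.5899 9.6798 0.0000 0.0000
54.9726 45.5642 33.6690 18.6300 0.0000 0.0000 0.0000

params: Δt=0.12550 u=1.12441 d=0.88935 q=0.49589 e^(-rΔt)=0.99412
t_6 payoffs: 54.9726 45.5642 33.6690 18.6300 0.0000 0.0000 0.0000
t_5: node(5,0) S=40.0261 payoff=50.5439 vs cont=50.0112 → 50.5439 [stop]  node(5,1) S=50.6051 payoff=39.9649 vs cont=39.4322 → 39.9649 [stop]  node(5,2) S=63.9801 payoff=26.5899 vs cont=26.0572 → 26.5899 [stop]  node(5,3) S=80.8902 payoff=9.6798 vs cont=9.3364 → 9.6798 [stop]  node(5,4) S=102.2696 payoff=0.0000 vs cont=0.0000 → 0.0000 [wait]  node(5,5) S=129.2996 payoff=0.0000 vs cont=0.0000 → 0.0000 [wait]  ⇒ S*(5)=80.8902
t_4: node(4,0) S=45.0058 payoff=45.5642 vs cont=45.0315 → 45.5642 [stop]  node(4,1) S=56.9010 payoff=33.6690 vs cont=33.1364 → 33.6690 [stop]  node(4,2) S=71.9400 payoff=18.6300 vs cont=18.0973 → 18.6300 [stop]  node(4,3) S=90.9539 payoff=0.0000 vs cont=4.8510 → 4.8510 [wait]  node(4,4) S=114.9931 payoff=0.0000 vs cont=0.0000 → 0.0000 [wait]  ⇒ S*(4)=71.9400
t_3: node(3,0) S=50.6051 payoff=39.9649 vs cont=39.4322 → 39.9649 [stop]  node(3,1) S=63.9801 payoff=26.5899 vs cont=26.0572 → 26.5899 [stop]  node(3,2) S=80.8902 payoff=9.6798 vs cont=11.7278 → 11.7278 [wait]  node(3,3) S=102.2696 payoff=0.0000 vs cont=2.4311 → 2.4311 [wait]  ⇒ S*(3)=63.9801
t_2: node(2,0) S=56.9010 payoff=33.6690 vs cont=33.1364 → 33.6690 [stop]  node(2,1) S=71.9400 payoff=18.6300 vs cont=19.1069 → 19.1069 [wait]  node(2,2) S=90.9539 payoff=0.0000 vs cont=7.0758 → 7.0758 [wait]  ⇒ S*(2)=56.9010
t_1: node(1,0) S=63.9801 payoff=26.5899 vs cont=26.2923 → 26.5899 [stop]  node(1,1) S=80.8902 payoff=9.6798 vs cont=13.0636 → 13.0636 [wait]  ⇒ S*(1)=63.9801
t_0: node(0,0) S=71.9400 payoff=18.6300 vs cont=19.7654 → 19.7654 [wait]  ⇒ S*(0)=-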